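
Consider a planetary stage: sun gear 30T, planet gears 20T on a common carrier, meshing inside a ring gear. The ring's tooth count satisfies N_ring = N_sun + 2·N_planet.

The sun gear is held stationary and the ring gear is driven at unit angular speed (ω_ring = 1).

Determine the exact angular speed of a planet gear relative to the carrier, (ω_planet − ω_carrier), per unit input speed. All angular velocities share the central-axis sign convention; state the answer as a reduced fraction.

N_ring = 30 + 2·20 = 70
30(ω_s−ω_c) = −70(ω_r−ω_c),  ω_s=0, ω_r=1
30(0−ω_c) = −70(1−ω_c)  ⇒  100ω_c = 70  ⇒  ω_c = 7/10
sun–planet: 30·(0−7/10) = −20·(ω_p−ω_c)  ⇒  ω_p−ω_c = −(30/20)·(-7/10) = 21/20

21/20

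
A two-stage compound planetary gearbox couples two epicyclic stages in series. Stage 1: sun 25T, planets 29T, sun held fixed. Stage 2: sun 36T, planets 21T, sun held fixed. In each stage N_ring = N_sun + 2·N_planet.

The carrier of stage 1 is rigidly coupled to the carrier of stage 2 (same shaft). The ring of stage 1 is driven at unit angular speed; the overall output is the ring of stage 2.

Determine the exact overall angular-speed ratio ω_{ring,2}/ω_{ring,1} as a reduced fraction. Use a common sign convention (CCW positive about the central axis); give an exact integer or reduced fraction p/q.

1577/1404

Stage 1: N_ring = 25 + 2·29 = 83
Stage 1: 25(ω_s−ω_c) = −83(ω_r−ω_c),  ω_s=0, ω_r=1
Stage 1: 25(0−ω_c) = −83(1−ω_c)  ⇒  108ω_c = 83  ⇒  ω_c = 83/108
  ⇒ ω_c¹/ω_r¹ = 83/108
Stage 2: N_ring = 36 + 2·21 = 78
Stage 2: 36(ω_s−ω_c) = −78(ω_r−ω_c),  ω_s=0, ω_c=1
Stage 2: ω_r = 1 − (36/78)(0−1) = 19/13
  ⇒ ω_r²/ω_c² = 19/13
Coupling ω_c² = ω_c¹ ⇒ overall = 83/108 × 19/13 = 1577/1404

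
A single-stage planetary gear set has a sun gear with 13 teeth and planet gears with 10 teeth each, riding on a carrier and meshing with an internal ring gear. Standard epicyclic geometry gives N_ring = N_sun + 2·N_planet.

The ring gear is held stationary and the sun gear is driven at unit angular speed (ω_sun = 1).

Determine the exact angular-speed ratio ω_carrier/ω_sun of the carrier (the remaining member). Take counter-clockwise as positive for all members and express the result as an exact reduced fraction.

N_ring = 13 + 2·10 = 33
13(ω_s−ω_c) = −33(ω_r−ω_c),  ω_r=0, ω_s=1
13(1−ω_c) = −33(0−ω_c)  ⇒  46ω_c = 13  ⇒  ω_c = 13/46
ω_c/ω_s = 13/46

13/46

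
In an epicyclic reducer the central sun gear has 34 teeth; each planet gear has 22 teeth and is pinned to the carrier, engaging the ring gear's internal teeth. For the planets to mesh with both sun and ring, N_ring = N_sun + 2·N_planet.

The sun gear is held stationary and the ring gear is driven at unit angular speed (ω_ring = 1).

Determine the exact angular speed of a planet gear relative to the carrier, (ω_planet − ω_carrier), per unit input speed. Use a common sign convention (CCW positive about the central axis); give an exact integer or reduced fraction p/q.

N_ring = 34 + 2·22 = 78
34(ω_s−ω_c) = −78(ω_r−ω_c),  ω_s=0, ω_r=1
34(0−ω_c) = −78(1−ω_c)  ⇒  112ω_c = 78  ⇒  ω_c = 39/56
sun–planet: 34·(0−39/56) = −22·(ω_p−ω_c)  ⇒  ω_p−ω_c = −(34/22)·(-39/56) = 663/616

663/616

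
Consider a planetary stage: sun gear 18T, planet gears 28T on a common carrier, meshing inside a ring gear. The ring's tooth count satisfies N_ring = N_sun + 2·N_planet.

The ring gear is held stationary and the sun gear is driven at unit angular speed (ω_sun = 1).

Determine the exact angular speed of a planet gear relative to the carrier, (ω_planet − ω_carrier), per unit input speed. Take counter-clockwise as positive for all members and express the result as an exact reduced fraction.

N_ring = 18 + 2·28 = 74
18(ω_s−ω_c) = −74(ω_r−ω_c),  ω_r=0, ω_s=1
18(1−ω_c) = −74(0−ω_c)  ⇒  92ω_c = 18  ⇒  ω_c = 9/46
sun–planet: 18·(1−9/46) = −28·(ω_p−ω_c)  ⇒  ω_p−ω_c = −(18/28)·(37/46) = -333/644

-333/644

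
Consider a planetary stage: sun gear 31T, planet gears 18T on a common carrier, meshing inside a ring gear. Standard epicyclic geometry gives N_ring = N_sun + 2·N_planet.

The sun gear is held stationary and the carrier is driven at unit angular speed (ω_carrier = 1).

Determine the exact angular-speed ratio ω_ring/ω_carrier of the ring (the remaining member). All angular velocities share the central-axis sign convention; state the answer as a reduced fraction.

N_ring = 31 + 2·18 = 67
31(ω_s−ω_c) = −67(ω_r−ω_c),  ω_s=0, ω_c=1
ω_r = 1 − (31/67)(0−1) = 98/67
ω_r/ω_c = 98/67

98/67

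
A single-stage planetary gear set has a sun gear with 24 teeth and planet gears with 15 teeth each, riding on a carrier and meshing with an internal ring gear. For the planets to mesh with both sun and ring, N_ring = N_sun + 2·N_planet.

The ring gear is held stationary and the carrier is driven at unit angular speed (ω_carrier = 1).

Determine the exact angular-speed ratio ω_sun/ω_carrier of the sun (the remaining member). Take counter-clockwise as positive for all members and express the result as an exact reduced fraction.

N_ring = 24 + 2·15 = 54
24(ω_s−ω_c) = −54(ω_r−ω_c),  ω_r=0, ω_c=1
ω_s = 1 − (54/24)(0−1) = 13/4
ω_s/ω_c = 13/4

13/4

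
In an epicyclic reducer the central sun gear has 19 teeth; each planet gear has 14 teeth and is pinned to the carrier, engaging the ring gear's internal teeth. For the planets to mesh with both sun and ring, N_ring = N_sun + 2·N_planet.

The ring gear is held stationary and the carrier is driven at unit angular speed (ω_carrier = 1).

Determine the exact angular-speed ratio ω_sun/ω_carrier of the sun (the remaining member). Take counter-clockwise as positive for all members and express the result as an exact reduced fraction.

66/19

N_ring = 19 + 2·14 = 47
19(ω_s−ω_c) = −47(ω_r−ω_c),  ω_r=0, ω_c=1
ω_s = 1 − (47/19)(0−1) = 66/19
ω_s/ω_c = 66/19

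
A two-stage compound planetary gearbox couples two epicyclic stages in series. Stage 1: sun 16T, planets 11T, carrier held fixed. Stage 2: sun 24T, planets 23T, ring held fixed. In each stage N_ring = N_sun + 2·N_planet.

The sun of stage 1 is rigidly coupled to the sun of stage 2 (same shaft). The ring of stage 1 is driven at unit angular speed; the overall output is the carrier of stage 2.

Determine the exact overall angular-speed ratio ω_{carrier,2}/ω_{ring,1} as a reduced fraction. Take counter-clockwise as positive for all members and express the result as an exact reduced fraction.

Stage 1: N_ring = 16 + 2·11 = 38
Stage 1: 16(ω_s−ω_c) = −38(ω_r−ω_c),  ω_c=0, ω_r=1
Stage 1: ω_s = 0 − (38/16)(1−0) = -19/8
  ⇒ ω_s¹/ω_r¹ = -19/8
Stage 2: N_ring = 24 + 2·23 = 70
Stage 2: 24(ω_s−ω_c) = −70(ω_r−ω_c),  ω_r=0, ω_s=1
Stage 2: 24(1−ω_c) = −70(0−ω_c)  ⇒  94ω_c = 24  ⇒  ω_c = 12/47
  ⇒ ω_c²/ω_s² = 12/47
Coupling ω_s² = ω_s¹ ⇒ overall = -19/8 × 12/47 = -57/94

-57/94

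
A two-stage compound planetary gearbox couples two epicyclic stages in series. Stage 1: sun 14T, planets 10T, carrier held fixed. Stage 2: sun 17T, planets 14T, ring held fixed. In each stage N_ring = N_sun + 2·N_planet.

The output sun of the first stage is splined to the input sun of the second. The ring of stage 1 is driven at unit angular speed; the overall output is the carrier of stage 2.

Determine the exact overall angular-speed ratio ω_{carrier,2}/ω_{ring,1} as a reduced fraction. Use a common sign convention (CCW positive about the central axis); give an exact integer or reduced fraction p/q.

-289/434

Stage 1: N_ring = 14 + 2·10 = 34
Stage 1: 14(ω_s−ω_c) = −34(ω_r−ω_c),  ω_c=0, ω_r=1
Stage 1: ω_s = 0 − (34/14)(1−0) = -17/7
  ⇒ ω_s¹/ω_r¹ = -17/7
Stage 2: N_ring = 17 + 2·14 = 45
Stage 2: 17(ω_s−ω_c) = −45(ω_r−ω_c),  ω_r=0, ω_s=1
Stage 2: 17(1−ω_c) = −45(0−ω_c)  ⇒  62ω_c = 17  ⇒  ω_c = 17/62
  ⇒ ω_c²/ω_s² = 17/62
Coupling ω_s² = ω_s¹ ⇒ overall = -17/7 × 17/62 = -289/434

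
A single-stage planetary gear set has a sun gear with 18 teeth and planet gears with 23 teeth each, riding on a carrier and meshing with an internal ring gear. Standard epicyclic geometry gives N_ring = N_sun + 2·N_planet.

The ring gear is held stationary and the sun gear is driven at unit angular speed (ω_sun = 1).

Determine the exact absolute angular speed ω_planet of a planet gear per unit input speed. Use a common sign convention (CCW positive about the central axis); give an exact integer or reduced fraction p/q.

N_ring = 18 + 2·23 = 64
18(ω_s−ω_c) = −64(ω_r−ω_c),  ω_r=0, ω_s=1
18(1−ω_c) = −64(0−ω_c)  ⇒  82ω_c = 18  ⇒  ω_c = 9/41
sun–planet: 18·(1−9/41) = −23·(ω_p−ω_c)  ⇒  ω_p−ω_c = −(18/23)·(32/41) = -576/943
ω_p = 9/41 − 576/943 = -9/23

-9/23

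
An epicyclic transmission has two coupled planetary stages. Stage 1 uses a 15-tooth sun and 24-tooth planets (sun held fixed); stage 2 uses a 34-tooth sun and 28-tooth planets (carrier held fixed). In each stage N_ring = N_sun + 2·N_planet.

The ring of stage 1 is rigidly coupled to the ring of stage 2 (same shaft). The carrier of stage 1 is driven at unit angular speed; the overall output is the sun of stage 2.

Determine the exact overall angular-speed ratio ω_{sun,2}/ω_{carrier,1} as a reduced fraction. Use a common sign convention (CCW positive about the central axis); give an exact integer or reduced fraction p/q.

Stage 1: N_ring = 15 + 2·24 = 63
Stage 1: 15(ω_s−ω_c) = −63(ω_r−ω_c),  ω_s=0, ω_c=1
Stage 1: ω_r = 1 − (15/63)(0−1) = 26/21
  ⇒ ω_r¹/ω_c¹ = 26/21
Stage 2: N_ring = 34 + 2·28 = 90
Stage 2: 34(ω_s−ω_c) = −90(ω_r−ω_c),  ω_c=0, ω_r=1
Stage 2: ω_s = 0 − (90/34)(1−0) = -45/17
  ⇒ ω_s²/ω_r² = -45/17
Coupling ω_r² = ω_r¹ ⇒ overall = 26/21 × -45/17 = -390/119

-390/119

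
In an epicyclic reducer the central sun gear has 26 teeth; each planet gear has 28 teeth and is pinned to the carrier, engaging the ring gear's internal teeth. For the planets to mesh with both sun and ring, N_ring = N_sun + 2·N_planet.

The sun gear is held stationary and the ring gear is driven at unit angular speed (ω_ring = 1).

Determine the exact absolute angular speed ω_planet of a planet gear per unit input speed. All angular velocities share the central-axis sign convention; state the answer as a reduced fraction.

N_ring = 26 + 2·28 = 82
26(ω_s−ω_c) = −82(ω_r−ω_c),  ω_s=0, ω_r=1
26(0−ω_c) = −82(1−ω_c)  ⇒  108ω_c = 82  ⇒  ω_c = 41/54
sun–planet: 26·(0−41/54) = −28·(ω_p−ω_c)  ⇒  ω_p−ω_c = −(26/28)·(-41/54) = 533/756
ω_p = 41/54 + 533/756 = 41/28

41/28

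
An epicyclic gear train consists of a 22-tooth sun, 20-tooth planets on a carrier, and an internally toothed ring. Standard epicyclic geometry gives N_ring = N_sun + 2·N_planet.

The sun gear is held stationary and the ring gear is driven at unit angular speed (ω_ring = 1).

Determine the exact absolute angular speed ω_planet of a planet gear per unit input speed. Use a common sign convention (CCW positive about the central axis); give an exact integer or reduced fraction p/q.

31/20

N_ring = 22 + 2·20 = 62
22(ω_s−ω_c) = −62(ω_r−ω_c),  ω_s=0, ω_r=1
22(0−ω_c) = −62(1−ω_c)  ⇒  84ω_c = 62  ⇒  ω_c = 31/42
sun–planet: 22·(0−31/42) = −20·(ω_p−ω_c)  ⇒  ω_p−ω_c = −(22/20)·(-31/42) = 341/420
ω_p = 31/42 + 341/420 = 31/20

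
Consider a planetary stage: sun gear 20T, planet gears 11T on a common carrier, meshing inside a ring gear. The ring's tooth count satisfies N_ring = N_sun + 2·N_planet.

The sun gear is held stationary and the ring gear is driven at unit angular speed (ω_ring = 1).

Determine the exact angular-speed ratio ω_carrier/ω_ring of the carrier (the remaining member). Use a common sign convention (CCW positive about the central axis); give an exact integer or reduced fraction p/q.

21/31

N_ring = 20 + 2·11 = 42
20(ω_s−ω_c) = −42(ω_r−ω_c),  ω_s=0, ω_r=1
20(0−ω_c) = −42(1−ω_c)  ⇒  62ω_c = 42  ⇒  ω_c = 21/31
ω_c/ω_r = 21/31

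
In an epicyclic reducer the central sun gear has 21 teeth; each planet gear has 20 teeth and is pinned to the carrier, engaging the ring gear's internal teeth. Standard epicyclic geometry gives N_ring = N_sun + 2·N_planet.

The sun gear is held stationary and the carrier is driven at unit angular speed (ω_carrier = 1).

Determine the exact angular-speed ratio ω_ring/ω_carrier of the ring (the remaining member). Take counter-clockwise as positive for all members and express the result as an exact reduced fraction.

N_ring = 21 + 2·20 = 61
21(ω_s−ω_c) = −61(ω_r−ω_c),  ω_s=0, ω_c=1
ω_r = 1 − (21/61)(0−1) = 82/61
ω_r/ω_c = 82/61

82/61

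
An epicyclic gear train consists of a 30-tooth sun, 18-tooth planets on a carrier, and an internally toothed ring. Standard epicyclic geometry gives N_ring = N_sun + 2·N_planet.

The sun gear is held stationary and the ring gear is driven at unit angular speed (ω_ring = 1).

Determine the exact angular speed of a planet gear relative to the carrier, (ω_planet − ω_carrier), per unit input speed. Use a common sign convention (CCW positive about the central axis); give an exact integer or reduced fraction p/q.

N_ring = 30 + 2·18 = 66
30(ω_s−ω_c) = −66(ω_r−ω_c),  ω_s=0, ω_r=1
30(0−ω_c) = −66(1−ω_c)  ⇒  96ω_c = 66  ⇒  ω_c = 11/16
sun–planet: 30·(0−11/16) = −18·(ω_p−ω_c)  ⇒  ω_p−ω_c = −(30/18)·(-11/16) = 55/48

55/48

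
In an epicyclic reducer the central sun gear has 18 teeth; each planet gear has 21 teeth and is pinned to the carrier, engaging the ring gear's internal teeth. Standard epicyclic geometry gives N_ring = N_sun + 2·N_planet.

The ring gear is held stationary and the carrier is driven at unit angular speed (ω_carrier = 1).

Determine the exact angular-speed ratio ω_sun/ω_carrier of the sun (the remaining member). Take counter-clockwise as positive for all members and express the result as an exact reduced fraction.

N_ring = 18 + 2·21 = 60
18(ω_s−ω_c) = −60(ω_r−ω_c),  ω_r=0, ω_c=1
ω_s = 1 − (60/18)(0−1) = 13/3
ω_s/ω_c = 13/3

13/3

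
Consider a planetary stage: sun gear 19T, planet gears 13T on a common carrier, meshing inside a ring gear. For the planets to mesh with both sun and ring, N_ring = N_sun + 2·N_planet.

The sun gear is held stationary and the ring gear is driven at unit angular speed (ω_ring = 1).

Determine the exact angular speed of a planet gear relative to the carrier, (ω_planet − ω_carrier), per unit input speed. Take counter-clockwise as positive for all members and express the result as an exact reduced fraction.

N_ring = 19 + 2·13 = 45
19(ω_s−ω_c) = −45(ω_r−ω_c),  ω_s=0, ω_r=1
19(0−ω_c) = −45(1−ω_c)  ⇒  64ω_c = 45  ⇒  ω_c = 45/64
sun–planet: 19·(0−45/64) = −13·(ω_p−ω_c)  ⇒  ω_p−ω_c = −(19/13)·(-45/64) = 855/832

855/832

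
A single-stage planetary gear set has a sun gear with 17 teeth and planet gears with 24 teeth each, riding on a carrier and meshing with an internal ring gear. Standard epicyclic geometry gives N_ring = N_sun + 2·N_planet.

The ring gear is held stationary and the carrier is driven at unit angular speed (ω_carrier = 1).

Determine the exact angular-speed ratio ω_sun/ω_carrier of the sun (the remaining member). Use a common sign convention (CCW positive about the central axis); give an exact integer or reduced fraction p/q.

82/17

N_ring = 17 + 2·24 = 65
17(ω_s−ω_c) = −65(ω_r−ω_c),  ω_r=0, ω_c=1
ω_s = 1 − (65/17)(0−1) = 82/17
ω_s/ω_c = 82/17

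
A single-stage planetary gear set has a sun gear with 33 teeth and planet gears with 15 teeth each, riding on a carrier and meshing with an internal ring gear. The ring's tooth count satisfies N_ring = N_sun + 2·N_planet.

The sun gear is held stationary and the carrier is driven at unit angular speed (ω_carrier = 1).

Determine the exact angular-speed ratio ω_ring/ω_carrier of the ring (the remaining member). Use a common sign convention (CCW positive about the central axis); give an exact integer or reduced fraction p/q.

32/21

N_ring = 33 + 2·15 = 63
33(ω_s−ω_c) = −63(ω_r−ω_c),  ω_s=0, ω_c=1
ω_r = 1 − (33/63)(0−1) = 32/21
ω_r/ω_c = 32/21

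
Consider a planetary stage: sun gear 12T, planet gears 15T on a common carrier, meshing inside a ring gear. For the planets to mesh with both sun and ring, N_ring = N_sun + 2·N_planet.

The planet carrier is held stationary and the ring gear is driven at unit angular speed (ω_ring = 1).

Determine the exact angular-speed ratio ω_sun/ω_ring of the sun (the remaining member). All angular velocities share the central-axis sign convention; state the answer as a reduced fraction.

N_ring = 12 + 2·15 = 42
12(ω_s−ω_c) = −42(ω_r−ω_c),  ω_c=0, ω_r=1
ω_s = 0 − (42/12)(1−0) = -7/2
ω_s/ω_r = -7/2

-7/2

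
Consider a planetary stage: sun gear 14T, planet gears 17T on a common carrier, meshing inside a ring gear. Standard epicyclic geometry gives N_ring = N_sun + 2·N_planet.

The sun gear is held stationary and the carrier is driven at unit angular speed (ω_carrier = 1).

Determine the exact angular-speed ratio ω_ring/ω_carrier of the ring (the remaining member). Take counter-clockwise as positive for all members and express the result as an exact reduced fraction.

N_ring = 14 + 2·17 = 48
14(ω_s−ω_c) = −48(ω_r−ω_c),  ω_s=0, ω_c=1
ω_r = 1 − (14/48)(0−1) = 31/24
ω_r/ω_c = 31/24

31/24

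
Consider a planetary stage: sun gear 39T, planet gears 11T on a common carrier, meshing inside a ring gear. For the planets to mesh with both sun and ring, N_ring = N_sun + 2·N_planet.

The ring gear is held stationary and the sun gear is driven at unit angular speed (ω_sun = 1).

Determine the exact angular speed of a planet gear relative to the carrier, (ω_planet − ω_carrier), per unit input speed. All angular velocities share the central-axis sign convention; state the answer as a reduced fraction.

-2379/1100

N_ring = 39 + 2·11 = 61
39(ω_s−ω_c) = −61(ω_r−ω_c),  ω_r=0, ω_s=1
39(1−ω_c) = −61(0−ω_c)  ⇒  100ω_c = 39  ⇒  ω_c = 39/100
sun–planet: 39·(1−39/100) = −11·(ω_p−ω_c)  ⇒  ω_p−ω_c = −(39/11)·(61/100) = -2379/1100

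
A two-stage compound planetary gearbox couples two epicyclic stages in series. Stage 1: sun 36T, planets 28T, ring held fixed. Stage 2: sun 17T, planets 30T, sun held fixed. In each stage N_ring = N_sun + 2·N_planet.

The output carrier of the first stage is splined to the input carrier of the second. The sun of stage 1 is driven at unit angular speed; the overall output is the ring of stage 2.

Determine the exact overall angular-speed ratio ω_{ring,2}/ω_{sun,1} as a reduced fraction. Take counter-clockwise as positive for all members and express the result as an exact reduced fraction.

423/1232

Stage 1: N_ring = 36 + 2·28 = 92
Stage 1: 36(ω_s−ω_c) = −92(ω_r−ω_c),  ω_r=0, ω_s=1
Stage 1: 36(1−ω_c) = −92(0−ω_c)  ⇒  128ω_c = 36  ⇒  ω_c = 9/32
  ⇒ ω_c¹/ω_s¹ = 9/32
Stage 2: N_ring = 17 + 2·30 = 77
Stage 2: 17(ω_s−ω_c) = −77(ω_r−ω_c),  ω_s=0, ω_c=1
Stage 2: ω_r = 1 − (17/77)(0−1) = 94/77
  ⇒ ω_r²/ω_c² = 94/77
Coupling ω_c² = ω_c¹ ⇒ overall = 9/32 × 94/77 = 423/1232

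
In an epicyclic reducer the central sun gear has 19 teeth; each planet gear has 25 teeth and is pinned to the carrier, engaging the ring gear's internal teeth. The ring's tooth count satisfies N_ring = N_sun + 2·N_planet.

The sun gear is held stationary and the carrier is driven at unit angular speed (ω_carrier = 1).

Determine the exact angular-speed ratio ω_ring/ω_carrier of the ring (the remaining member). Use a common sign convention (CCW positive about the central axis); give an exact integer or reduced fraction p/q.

N_ring = 19 + 2·25 = 69
19(ω_s−ω_c) = −69(ω_r−ω_c),  ω_s=0, ω_c=1
ω_r = 1 − (19/69)(0−1) = 88/69
ω_r/ω_c = 88/69

88/69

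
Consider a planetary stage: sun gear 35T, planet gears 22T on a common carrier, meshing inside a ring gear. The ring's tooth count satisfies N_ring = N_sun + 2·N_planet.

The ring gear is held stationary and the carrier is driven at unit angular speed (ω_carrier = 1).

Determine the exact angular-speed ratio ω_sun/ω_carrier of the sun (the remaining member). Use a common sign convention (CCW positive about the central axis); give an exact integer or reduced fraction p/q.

114/35

N_ring = 35 + 2·22 = 79
35(ω_s−ω_c) = −79(ω_r−ω_c),  ω_r=0, ω_c=1
ω_s = 1 − (79/35)(0−1) = 114/35
ω_s/ω_c = 114/35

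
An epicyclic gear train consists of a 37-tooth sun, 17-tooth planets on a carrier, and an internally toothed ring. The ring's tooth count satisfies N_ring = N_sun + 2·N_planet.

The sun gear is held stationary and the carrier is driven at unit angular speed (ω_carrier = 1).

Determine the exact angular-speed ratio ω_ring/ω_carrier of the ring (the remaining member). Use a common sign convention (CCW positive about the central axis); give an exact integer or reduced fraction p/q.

108/71

N_ring = 37 + 2·17 = 71
37(ω_s−ω_c) = −71(ω_r−ω_c),  ω_s=0, ω_c=1
ω_r = 1 − (37/71)(0−1) = 108/71
ω_r/ω_c = 108/71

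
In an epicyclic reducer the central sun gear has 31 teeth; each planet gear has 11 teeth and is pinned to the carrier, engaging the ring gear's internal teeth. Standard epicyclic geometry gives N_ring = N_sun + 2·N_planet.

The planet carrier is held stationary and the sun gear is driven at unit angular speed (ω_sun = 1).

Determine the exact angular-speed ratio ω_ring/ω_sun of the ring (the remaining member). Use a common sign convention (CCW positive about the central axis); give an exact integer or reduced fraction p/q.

N_ring = 31 + 2·11 = 53
31(ω_s−ω_c) = −53(ω_r−ω_c),  ω_c=0, ω_s=1
ω_r = 0 − (31/53)(1−0) = -31/53
ω_r/ω_s = -31/53

-31/53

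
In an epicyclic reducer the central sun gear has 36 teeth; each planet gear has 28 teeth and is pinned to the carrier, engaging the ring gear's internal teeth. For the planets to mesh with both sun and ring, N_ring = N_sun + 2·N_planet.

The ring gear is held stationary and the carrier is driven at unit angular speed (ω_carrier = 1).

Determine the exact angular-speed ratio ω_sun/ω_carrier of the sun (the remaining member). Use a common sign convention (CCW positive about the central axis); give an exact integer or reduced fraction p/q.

N_ring = 36 + 2·28 = 92
36(ω_s−ω_c) = −92(ω_r−ω_c),  ω_r=0, ω_c=1
ω_s = 1 − (92/36)(0−1) = 32/9
ω_s/ω_c = 32/9

32/9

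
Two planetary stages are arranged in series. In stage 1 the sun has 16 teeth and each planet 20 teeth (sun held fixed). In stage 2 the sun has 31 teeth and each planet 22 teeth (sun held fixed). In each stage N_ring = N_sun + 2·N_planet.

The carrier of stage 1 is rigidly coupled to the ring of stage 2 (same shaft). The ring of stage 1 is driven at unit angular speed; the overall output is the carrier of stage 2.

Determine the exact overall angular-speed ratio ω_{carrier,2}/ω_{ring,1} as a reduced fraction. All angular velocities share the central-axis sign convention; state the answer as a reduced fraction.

Stage 1: N_ring = 16 + 2·20 = 56
Stage 1: 16(ω_s−ω_c) = −56(ω_r−ω_c),  ω_s=0, ω_r=1
Stage 1: 16(0−ω_c) = −56(1−ω_c)  ⇒  72ω_c = 56  ⇒  ω_c = 7/9
  ⇒ ω_c¹/ω_r¹ = 7/9
Stage 2: N_ring = 31 + 2·22 = 75
Stage 2: 31(ω_s−ω_c) = −75(ω_r−ω_c),  ω_s=0, ω_r=1
Stage 2: 31(0−ω_c) = −75(1−ω_c)  ⇒  106ω_c = 75  ⇒  ω_c = 75/106
  ⇒ ω_c²/ω_r² = 75/106
Coupling ω_r² = ω_c¹ ⇒ overall = 7/9 × 75/106 = 175/318

175/318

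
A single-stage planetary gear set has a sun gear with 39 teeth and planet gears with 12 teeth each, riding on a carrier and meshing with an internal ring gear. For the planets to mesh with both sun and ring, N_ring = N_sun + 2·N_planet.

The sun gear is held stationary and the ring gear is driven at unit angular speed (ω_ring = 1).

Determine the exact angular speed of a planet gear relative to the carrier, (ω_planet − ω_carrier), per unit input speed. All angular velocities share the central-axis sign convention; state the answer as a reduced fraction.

N_ring = 39 + 2·12 = 63
39(ω_s−ω_c) = −63(ω_r−ω_c),  ω_s=0, ω_r=1
39(0−ω_c) = −63(1−ω_c)  ⇒  102ω_c = 63  ⇒  ω_c = 21/34
sun–planet: 39·(0−21/34) = −12·(ω_p−ω_c)  ⇒  ω_p−ω_c = −(39/12)·(-21/34) = 273/136

273/136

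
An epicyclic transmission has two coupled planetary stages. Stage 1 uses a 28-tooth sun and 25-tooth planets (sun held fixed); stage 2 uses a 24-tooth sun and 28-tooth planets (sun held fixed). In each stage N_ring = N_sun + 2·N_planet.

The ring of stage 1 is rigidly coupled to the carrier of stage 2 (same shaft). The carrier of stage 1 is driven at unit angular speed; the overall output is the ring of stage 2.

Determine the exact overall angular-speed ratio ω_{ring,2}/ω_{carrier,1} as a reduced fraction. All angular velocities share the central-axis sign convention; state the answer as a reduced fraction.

Stage 1: N_ring = 28 + 2·25 = 78
Stage 1: 28(ω_s−ω_c) = −78(ω_r−ω_c),  ω_s=0, ω_c=1
Stage 1: ω_r = 1 − (28/78)(0−1) = 53/39
  ⇒ ω_r¹/ω_c¹ = 53/39
Stage 2: N_ring = 24 + 2·28 = 80
Stage 2: 24(ω_s−ω_c) = −80(ω_r−ω_c),  ω_s=0, ω_c=1
Stage 2: ω_r = 1 − (24/80)(0−1) = 13/10
  ⇒ ω_r²/ω_c² = 13/10
Coupling ω_c² = ω_r¹ ⇒ overall = 53/39 × 13/10 = 53/30

53/30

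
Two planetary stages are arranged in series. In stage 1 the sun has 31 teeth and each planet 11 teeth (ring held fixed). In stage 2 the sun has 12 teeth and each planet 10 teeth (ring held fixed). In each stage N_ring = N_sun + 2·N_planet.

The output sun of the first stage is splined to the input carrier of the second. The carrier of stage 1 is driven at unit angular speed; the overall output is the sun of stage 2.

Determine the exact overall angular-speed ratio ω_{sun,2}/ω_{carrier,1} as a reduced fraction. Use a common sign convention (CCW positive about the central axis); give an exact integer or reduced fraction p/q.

Stage 1: N_ring = 31 + 2·11 = 53
Stage 1: 31(ω_s−ω_c) = −53(ω_r−ω_c),  ω_r=0, ω_c=1
Stage 1: ω_s = 1 − (53/31)(0−1) = 84/31
  ⇒ ω_s¹/ω_c¹ = 84/31
Stage 2: N_ring = 12 + 2·10 = 32
Stage 2: 12(ω_s−ω_c) = −32(ω_r−ω_c),  ω_r=0, ω_c=1
Stage 2: ω_s = 1 − (32/12)(0−1) = 11/3
  ⇒ ω_s²/ω_c² = 11/3
Coupling ω_c² = ω_s¹ ⇒ overall = 84/31 × 11/3 = 308/31

308/31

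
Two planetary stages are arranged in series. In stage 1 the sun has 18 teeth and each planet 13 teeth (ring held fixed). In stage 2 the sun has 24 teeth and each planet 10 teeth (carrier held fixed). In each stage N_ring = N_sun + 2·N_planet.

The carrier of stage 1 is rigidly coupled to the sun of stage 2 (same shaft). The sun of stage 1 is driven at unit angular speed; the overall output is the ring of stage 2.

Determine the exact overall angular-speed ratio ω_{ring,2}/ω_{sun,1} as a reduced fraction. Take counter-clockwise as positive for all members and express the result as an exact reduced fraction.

-54/341

Stage 1: N_ring = 18 + 2·13 = 44
Stage 1: 18(ω_s−ω_c) = −44(ω_r−ω_c),  ω_r=0, ω_s=1
Stage 1: 18(1−ω_c) = −44(0−ω_c)  ⇒  62ω_c = 18  ⇒  ω_c = 9/31
  ⇒ ω_c¹/ω_s¹ = 9/31
Stage 2: N_ring = 24 + 2·10 = 44
Stage 2: 24(ω_s−ω_c) = −44(ω_r−ω_c),  ω_c=0, ω_s=1
Stage 2: ω_r = 0 − (24/44)(1−0) = -6/11
  ⇒ ω_r²/ω_s² = -6/11
Coupling ω_s² = ω_c¹ ⇒ overall = 9/31 × -6/11 = -54/341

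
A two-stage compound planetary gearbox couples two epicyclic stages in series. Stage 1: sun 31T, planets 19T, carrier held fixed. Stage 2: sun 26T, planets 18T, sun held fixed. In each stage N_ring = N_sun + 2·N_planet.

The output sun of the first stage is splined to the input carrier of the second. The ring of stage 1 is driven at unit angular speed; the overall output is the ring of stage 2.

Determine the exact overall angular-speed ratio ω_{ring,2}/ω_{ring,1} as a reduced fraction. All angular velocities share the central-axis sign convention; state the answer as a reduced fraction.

-3036/961

Stage 1: N_ring = 31 + 2·19 = 69
Stage 1: 31(ω_s−ω_c) = −69(ω_r−ω_c),  ω_c=0, ω_r=1
Stage 1: ω_s = 0 − (69/31)(1−0) = -69/31
  ⇒ ω_s¹/ω_r¹ = -69/31
Stage 2: N_ring = 26 + 2·18 = 62
Stage 2: 26(ω_s−ω_c) = −62(ω_r−ω_c),  ω_s=0, ω_c=1
Stage 2: ω_r = 1 − (26/62)(0−1) = 44/31
  ⇒ ω_r²/ω_c² = 44/31
Coupling ω_c² = ω_s¹ ⇒ overall = -69/31 × 44/31 = -3036/961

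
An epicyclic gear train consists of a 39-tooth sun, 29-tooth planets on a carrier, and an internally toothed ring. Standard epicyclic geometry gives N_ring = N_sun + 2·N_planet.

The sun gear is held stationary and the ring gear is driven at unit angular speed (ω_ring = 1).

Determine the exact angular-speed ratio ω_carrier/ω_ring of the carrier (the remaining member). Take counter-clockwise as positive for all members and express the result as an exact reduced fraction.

N_ring = 39 + 2·29 = 97
39(ω_s−ω_c) = −97(ω_r−ω_c),  ω_s=0, ω_r=1
39(0−ω_c) = −97(1−ω_c)  ⇒  136ω_c = 97  ⇒  ω_c = 97/136
ω_c/ω_r = 97/136

97/136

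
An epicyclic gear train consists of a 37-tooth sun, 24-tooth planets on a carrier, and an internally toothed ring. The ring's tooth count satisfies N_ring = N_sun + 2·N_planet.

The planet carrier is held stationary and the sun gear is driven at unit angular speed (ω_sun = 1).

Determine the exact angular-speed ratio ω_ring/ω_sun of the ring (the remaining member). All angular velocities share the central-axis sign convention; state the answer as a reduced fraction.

N_ring = 37 + 2·24 = 85
37(ω_s−ω_c) = −85(ω_r−ω_c),  ω_c=0, ω_s=1
ω_r = 0 − (37/85)(1−0) = -37/85
ω_r/ω_s = -37/85

-37/85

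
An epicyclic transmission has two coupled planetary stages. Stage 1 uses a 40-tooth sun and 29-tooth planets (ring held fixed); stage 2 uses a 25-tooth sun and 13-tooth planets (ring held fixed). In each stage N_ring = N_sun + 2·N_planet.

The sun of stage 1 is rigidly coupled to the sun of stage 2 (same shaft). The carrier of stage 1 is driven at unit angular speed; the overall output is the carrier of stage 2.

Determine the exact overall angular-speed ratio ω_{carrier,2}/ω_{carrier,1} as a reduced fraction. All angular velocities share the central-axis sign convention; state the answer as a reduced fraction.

Stage 1: N_ring = 40 + 2·29 = 98
Stage 1: 40(ω_s−ω_c) = −98(ω_r−ω_c),  ω_r=0, ω_c=1
Stage 1: ω_s = 1 − (98/40)(0−1) = 69/20
  ⇒ ω_s¹/ω_c¹ = 69/20
Stage 2: N_ring = 25 + 2·13 = 51
Stage 2: 25(ω_s−ω_c) = −51(ω_r−ω_c),  ω_r=0, ω_s=1
Stage 2: 25(1−ω_c) = −51(0−ω_c)  ⇒  76ω_c = 25  ⇒  ω_c = 25/76
  ⇒ ω_c²/ω_s² = 25/76
Coupling ω_s² = ω_s¹ ⇒ overall = 69/20 × 25/76 = 345/304

345/304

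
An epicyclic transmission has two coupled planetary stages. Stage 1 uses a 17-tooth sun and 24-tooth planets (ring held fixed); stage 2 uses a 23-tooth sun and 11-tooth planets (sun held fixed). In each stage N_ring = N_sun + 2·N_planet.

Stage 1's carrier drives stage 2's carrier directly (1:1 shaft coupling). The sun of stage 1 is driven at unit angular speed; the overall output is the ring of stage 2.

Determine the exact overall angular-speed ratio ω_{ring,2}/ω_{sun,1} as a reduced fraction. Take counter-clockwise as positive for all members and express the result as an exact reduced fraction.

Stage 1: N_ring = 17 + 2·24 = 65
Stage 1: 17(ω_s−ω_c) = −65(ω_r−ω_c),  ω_r=0, ω_s=1
Stage 1: 17(1−ω_c) = −65(0−ω_c)  ⇒  82ω_c = 17  ⇒  ω_c = 17/82
  ⇒ ω_c¹/ω_s¹ = 17/82
Stage 2: N_ring = 23 + 2·11 = 45
Stage 2: 23(ω_s−ω_c) = −45(ω_r−ω_c),  ω_s=0, ω_c=1
Stage 2: ω_r = 1 − (23/45)(0−1) = 68/45
  ⇒ ω_r²/ω_c² = 68/45
Coupling ω_c² = ω_c¹ ⇒ overall = 17/82 × 68/45 = 578/1845

578/1845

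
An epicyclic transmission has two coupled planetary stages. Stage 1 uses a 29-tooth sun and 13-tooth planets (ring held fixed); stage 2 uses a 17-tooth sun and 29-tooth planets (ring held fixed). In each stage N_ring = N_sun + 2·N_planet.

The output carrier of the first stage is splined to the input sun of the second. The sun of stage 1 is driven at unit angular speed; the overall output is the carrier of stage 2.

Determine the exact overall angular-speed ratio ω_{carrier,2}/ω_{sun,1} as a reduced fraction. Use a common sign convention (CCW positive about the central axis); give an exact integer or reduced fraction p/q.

493/7728

Stage 1: N_ring = 29 + 2·13 = 55
Stage 1: 29(ω_s−ω_c) = −55(ω_r−ω_c),  ω_r=0, ω_s=1
Stage 1: 29(1−ω_c) = −55(0−ω_c)  ⇒  84ω_c = 29  ⇒  ω_c = 29/84
  ⇒ ω_c¹/ω_s¹ = 29/84
Stage 2: N_ring = 17 + 2·29 = 75
Stage 2: 17(ω_s−ω_c) = −75(ω_r−ω_c),  ω_r=0, ω_s=1
Stage 2: 17(1−ω_c) = −75(0−ω_c)  ⇒  92ω_c = 17  ⇒  ω_c = 17/92
  ⇒ ω_c²/ω_s² = 17/92
Coupling ω_s² = ω_c¹ ⇒ overall = 29/84 × 17/92 = 493/7728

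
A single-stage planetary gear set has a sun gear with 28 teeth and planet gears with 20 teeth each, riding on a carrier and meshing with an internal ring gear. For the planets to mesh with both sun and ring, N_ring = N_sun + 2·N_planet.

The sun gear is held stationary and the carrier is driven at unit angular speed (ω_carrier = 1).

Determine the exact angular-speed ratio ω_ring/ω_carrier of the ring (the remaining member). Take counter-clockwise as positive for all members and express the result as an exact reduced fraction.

24/17

N_ring = 28 + 2·20 = 68
28(ω_s−ω_c) = −68(ω_r−ω_c),  ω_s=0, ω_c=1
ω_r = 1 − (28/68)(0−1) = 24/17
ω_r/ω_c = 24/17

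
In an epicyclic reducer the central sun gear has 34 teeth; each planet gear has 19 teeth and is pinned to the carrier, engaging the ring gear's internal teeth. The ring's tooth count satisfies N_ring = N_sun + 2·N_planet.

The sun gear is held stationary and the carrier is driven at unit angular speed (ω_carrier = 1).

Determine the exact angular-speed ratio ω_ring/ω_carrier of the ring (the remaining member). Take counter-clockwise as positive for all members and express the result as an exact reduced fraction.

N_ring = 34 + 2·19 = 72
34(ω_s−ω_c) = −72(ω_r−ω_c),  ω_s=0, ω_c=1
ω_r = 1 − (34/72)(0−1) = 53/36
ω_r/ω_c = 53/36

53/36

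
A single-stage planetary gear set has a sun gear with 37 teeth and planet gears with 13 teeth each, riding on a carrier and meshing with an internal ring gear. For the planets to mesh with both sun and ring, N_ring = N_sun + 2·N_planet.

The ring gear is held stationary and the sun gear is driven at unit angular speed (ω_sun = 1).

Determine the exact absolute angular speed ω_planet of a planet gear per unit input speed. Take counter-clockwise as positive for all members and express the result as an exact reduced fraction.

N_ring = 37 + 2·13 = 63
37(ω_s−ω_c) = −63(ω_r−ω_c),  ω_r=0, ω_s=1
37(1−ω_c) = −63(0−ω_c)  ⇒  100ω_c = 37  ⇒  ω_c = 37/100
sun–planet: 37·(1−37/100) = −13·(ω_p−ω_c)  ⇒  ω_p−ω_c = −(37/13)·(63/100) = -2331/1300
ω_p = 37/100 − 2331/1300 = -37/26

-37/26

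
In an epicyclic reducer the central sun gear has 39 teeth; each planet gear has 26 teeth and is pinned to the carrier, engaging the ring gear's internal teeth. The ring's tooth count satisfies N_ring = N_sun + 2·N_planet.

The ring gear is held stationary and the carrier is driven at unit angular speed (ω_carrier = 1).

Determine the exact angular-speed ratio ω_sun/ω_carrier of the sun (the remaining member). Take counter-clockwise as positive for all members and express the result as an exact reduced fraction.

N_ring = 39 + 2·26 = 91
39(ω_s−ω_c) = −91(ω_r−ω_c),  ω_r=0, ω_c=1
ω_s = 1 − (91/39)(0−1) = 10/3
ω_s/ω_c = 10/3

10/3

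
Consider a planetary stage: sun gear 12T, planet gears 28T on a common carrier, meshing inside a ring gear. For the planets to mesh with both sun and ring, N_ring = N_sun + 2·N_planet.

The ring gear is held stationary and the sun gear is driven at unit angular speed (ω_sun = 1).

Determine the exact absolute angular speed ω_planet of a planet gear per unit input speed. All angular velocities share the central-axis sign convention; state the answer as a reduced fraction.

N_ring = 12 + 2·28 = 68
12(ω_s−ω_c) = −68(ω_r−ω_c),  ω_r=0, ω_s=1
12(1−ω_c) = −68(0−ω_c)  ⇒  80ω_c = 12  ⇒  ω_c = 3/20
sun–planet: 12·(1−3/20) = −28·(ω_p−ω_c)  ⇒  ω_p−ω_c = −(12/28)·(17/20) = -51/140
ω_p = 3/20 − 51/140 = -3/14

-3/14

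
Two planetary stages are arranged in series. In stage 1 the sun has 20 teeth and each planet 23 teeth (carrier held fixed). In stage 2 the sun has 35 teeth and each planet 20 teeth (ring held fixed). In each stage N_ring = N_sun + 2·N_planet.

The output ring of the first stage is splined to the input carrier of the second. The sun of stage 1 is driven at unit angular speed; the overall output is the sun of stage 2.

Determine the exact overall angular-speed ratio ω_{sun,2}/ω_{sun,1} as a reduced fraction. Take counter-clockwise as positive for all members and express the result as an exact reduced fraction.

Stage 1: N_ring = 20 + 2·23 = 66
Stage 1: 20(ω_s−ω_c) = −66(ω_r−ω_c),  ω_c=0, ω_s=1
Stage 1: ω_r = 0 − (20/66)(1−0) = -10/33
  ⇒ ω_r¹/ω_s¹ = -10/33
Stage 2: N_ring = 35 + 2·20 = 75
Stage 2: 35(ω_s−ω_c) = −75(ω_r−ω_c),  ω_r=0, ω_c=1
Stage 2: ω_s = 1 − (75/35)(0−1) = 22/7
  ⇒ ω_s²/ω_c² = 22/7
Coupling ω_c² = ω_r¹ ⇒ overall = -10/33 × 22/7 = -20/21

-20/21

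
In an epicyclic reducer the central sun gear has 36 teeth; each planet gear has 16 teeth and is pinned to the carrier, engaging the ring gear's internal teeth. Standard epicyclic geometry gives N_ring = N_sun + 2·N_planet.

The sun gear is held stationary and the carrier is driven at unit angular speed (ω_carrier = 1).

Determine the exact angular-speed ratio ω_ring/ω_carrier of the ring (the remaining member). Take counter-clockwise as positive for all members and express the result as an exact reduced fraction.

N_ring = 36 + 2·16 = 68
36(ω_s−ω_c) = −68(ω_r−ω_c),  ω_s=0, ω_c=1
ω_r = 1 − (36/68)(0−1) = 26/17
ω_r/ω_c = 26/17

26/17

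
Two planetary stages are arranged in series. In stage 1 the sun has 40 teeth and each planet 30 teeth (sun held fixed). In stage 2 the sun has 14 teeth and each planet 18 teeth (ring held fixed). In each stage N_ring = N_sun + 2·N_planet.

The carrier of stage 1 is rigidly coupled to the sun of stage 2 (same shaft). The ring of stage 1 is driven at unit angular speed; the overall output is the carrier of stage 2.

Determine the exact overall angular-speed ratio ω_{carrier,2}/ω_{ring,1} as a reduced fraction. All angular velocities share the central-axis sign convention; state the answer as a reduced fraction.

5/32

Stage 1: N_ring = 40 + 2·30 = 100
Stage 1: 40(ω_s−ω_c) = −100(ω_r−ω_c),  ω_s=0, ω_r=1
Stage 1: 40(0−ω_c) = −100(1−ω_c)  ⇒  140ω_c = 100  ⇒  ω_c = 5/7
  ⇒ ω_c¹/ω_r¹ = 5/7
Stage 2: N_ring = 14 + 2·18 = 50
Stage 2: 14(ω_s−ω_c) = −50(ω_r−ω_c),  ω_r=0, ω_s=1
Stage 2: 14(1−ω_c) = −50(0−ω_c)  ⇒  64ω_c = 14  ⇒  ω_c = 7/32
  ⇒ ω_c²/ω_s² = 7/32
Coupling ω_s² = ω_c¹ ⇒ overall = 5/7 × 7/32 = 5/32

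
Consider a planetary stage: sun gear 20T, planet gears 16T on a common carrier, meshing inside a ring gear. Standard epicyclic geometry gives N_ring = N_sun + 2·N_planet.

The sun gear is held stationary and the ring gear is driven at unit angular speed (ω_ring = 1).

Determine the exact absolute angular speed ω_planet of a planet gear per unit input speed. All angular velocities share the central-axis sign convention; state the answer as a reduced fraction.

13/8

N_ring = 20 + 2·16 = 52
20(ω_s−ω_c) = −52(ω_r−ω_c),  ω_s=0, ω_r=1
20(0−ω_c) = −52(1−ω_c)  ⇒  72ω_c = 52  ⇒  ω_c = 13/18
sun–planet: 20·(0−13/18) = −16·(ω_p−ω_c)  ⇒  ω_p−ω_c = −(20/16)·(-13/18) = 65/72
ω_p = 13/18 + 65/72 = 13/8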